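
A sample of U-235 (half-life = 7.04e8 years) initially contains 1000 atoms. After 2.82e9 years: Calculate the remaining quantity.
N = N₀(1/2)^(t/t½) = 62.25 atoms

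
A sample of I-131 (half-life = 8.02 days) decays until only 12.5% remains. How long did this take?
t = t½ × log₂(N₀/N) = 24.06 days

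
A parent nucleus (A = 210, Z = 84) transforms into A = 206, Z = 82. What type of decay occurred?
ΔA = -4, ΔZ = -2 ⇒ alpha decay (α)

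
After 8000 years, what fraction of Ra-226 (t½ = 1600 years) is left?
N/N₀ = (1/2)^(t/t½) = 0.03125 = 3.12%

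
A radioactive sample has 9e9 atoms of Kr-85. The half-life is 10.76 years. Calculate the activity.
A = λN = 5.798e8 decays/year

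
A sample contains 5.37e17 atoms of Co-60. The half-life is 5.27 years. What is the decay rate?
A = λN = 7.063e16 decays/year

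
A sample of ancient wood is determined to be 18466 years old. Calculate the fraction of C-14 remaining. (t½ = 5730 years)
N/N₀ = (1/2)^(t/t½) = 0.1071 = 10.7%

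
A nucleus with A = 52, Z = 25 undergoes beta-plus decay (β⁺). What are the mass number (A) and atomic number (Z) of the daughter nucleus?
Daughter: A = 52, Z = 24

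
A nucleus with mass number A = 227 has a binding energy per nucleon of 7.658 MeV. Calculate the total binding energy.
B.E. = 7.658 × 227 = 1738 MeV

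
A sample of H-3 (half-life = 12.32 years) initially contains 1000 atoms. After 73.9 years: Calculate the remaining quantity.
N = N₀(1/2)^(t/t½) = 15.64 atoms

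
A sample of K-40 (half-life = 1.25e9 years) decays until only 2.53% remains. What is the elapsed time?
t = t½ × log₂(N₀/N) = 6.631e9 years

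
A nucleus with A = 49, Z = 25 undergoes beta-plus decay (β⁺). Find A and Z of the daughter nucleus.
Daughter: A = 49, Z = 24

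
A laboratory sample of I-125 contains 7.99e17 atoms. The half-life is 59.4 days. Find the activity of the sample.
A = λN = 9.324e15 decays/day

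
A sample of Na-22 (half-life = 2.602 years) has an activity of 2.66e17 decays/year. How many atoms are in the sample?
N = A/λ = 9.985e17 atoms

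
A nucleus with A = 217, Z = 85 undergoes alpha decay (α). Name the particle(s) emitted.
α particle = ⁴₂He (2 protons + 2 neutrons)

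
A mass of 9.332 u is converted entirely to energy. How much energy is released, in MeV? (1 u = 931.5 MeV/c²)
E = mc² = 8693 MeV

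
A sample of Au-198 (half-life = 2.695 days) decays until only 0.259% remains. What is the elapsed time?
t = t½ × log₂(N₀/N) = 23.16 days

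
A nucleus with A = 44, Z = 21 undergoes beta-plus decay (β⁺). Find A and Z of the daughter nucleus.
Daughter: A = 44, Z = 20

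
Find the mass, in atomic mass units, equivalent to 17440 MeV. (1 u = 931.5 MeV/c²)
m = E/c² = 18.72 u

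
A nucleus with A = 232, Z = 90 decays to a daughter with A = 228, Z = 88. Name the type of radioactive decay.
ΔA = -4, ΔZ = -2 ⇒ alpha decay (α)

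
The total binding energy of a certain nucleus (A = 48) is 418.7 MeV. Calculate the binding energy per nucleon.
B.E./A = 418.7/48 = 8.723 MeV/nucleon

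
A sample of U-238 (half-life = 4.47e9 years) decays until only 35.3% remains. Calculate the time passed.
t = t½ × log₂(N₀/N) = 6.715e9 years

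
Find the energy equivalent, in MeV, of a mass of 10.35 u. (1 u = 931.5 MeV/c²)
E = mc² = 9641 MeV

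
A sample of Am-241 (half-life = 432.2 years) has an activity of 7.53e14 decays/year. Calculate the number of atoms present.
N = A/λ = 4.695e17 atoms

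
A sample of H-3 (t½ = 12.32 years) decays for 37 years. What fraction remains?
N/N₀ = (1/2)^(t/t½) = 0.1247 = 12.5%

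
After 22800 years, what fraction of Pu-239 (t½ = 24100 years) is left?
N/N₀ = (1/2)^(t/t½) = 0.519 = 51.9%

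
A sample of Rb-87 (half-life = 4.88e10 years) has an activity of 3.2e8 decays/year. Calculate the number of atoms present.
N = A/λ = 2.253e19 atoms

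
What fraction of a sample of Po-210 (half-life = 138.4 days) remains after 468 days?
N/N₀ = (1/2)^(t/t½) = 0.09595 = 9.6%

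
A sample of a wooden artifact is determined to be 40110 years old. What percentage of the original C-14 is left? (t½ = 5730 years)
N/N₀ = (1/2)^(t/t½) = 0.007812 = 0.781%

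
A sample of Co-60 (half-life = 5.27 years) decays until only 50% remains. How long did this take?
t = t½ × log₂(N₀/N) = 5.27 years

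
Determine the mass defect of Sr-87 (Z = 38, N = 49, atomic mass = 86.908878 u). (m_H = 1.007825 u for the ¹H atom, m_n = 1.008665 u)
Δm = Z·m_H + N·m_n − M = 0.8131 u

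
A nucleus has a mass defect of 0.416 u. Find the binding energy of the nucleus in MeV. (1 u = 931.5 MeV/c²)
B.E. = Δm × 931.5 = 387.5 MeV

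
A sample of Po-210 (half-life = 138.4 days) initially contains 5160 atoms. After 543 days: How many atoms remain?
N = N₀(1/2)^(t/t½) = 340.1 atoms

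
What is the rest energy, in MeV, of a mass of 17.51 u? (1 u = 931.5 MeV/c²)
E = mc² = 16310 MeV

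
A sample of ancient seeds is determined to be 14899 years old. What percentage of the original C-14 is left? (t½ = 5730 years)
N/N₀ = (1/2)^(t/t½) = 0.1649 = 16.5%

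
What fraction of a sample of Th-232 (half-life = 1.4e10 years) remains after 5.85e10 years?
N/N₀ = (1/2)^(t/t½) = 0.05522 = 5.52%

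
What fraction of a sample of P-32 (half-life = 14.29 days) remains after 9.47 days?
N/N₀ = (1/2)^(t/t½) = 0.6317 = 63.2%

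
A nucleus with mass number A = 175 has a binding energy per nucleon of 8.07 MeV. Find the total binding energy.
B.E. = 8.07 × 175 = 1412 MeV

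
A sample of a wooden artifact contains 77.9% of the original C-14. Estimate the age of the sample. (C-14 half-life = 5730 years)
Age = t½ × log₂(1/ratio) = 2065 years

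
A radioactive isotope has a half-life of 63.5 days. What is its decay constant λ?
λ = ln(2)/t½ = 0.01092 day⁻¹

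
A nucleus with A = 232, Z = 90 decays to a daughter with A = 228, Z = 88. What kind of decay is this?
ΔA = -4, ΔZ = -2 ⇒ alpha decay (α)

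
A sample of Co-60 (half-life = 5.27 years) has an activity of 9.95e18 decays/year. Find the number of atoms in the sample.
N = A/λ = 7.565e19 atoms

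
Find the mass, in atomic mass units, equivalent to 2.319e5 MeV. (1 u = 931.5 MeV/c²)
m = E/c² = 249 u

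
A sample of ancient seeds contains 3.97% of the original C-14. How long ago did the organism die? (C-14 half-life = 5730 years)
Age = t½ × log₂(1/ratio) = 26670 years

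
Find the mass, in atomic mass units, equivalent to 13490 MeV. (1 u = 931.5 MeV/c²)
m = E/c² = 14.48 u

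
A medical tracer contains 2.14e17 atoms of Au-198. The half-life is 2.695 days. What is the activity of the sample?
A = λN = 5.504e16 decays/day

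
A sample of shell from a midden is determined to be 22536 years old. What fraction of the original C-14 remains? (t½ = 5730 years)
N/N₀ = (1/2)^(t/t½) = 0.06547 = 6.55%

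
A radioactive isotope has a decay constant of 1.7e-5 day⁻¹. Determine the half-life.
t½ = ln(2)/λ = 40770 days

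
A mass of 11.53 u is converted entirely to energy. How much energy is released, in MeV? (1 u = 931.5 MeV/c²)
E = mc² = 10740 MeV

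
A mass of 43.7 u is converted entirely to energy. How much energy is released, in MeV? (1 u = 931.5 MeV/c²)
E = mc² = 40710 MeV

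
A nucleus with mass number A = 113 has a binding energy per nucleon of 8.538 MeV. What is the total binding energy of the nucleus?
B.E. = 8.538 × 113 = 964.8 MeV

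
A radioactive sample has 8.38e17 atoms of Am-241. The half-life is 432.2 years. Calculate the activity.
A = λN = 1.344e15 decays/year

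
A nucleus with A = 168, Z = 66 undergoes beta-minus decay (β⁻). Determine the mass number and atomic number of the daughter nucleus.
Daughter: A = 168, Z = 67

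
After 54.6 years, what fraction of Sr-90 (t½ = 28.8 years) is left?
N/N₀ = (1/2)^(t/t½) = 0.2687 = 26.9%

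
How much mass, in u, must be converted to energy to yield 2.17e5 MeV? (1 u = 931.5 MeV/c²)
m = E/c² = 233 u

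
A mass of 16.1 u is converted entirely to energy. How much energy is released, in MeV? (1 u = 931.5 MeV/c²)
E = mc² = 15000 MeV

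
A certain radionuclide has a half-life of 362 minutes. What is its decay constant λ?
λ = ln(2)/t½ = 0.001915 minute⁻¹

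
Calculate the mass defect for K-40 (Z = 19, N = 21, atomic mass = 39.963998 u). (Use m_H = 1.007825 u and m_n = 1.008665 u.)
Δm = Z·m_H + N·m_n − M = 0.3666 u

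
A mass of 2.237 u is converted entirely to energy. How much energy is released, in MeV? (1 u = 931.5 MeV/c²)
E = mc² = 2084 MeV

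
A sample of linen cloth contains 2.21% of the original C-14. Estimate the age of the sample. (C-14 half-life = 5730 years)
Age = t½ × log₂(1/ratio) = 31510 years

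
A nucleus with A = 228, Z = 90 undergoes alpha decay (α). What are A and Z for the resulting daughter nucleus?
Daughter: A = 224, Z = 88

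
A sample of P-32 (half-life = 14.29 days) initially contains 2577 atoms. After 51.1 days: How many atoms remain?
N = N₀(1/2)^(t/t½) = 216.1 atoms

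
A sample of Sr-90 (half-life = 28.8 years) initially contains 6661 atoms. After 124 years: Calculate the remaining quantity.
N = N₀(1/2)^(t/t½) = 336.9 atoms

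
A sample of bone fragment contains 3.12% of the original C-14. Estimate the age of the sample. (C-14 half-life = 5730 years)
Age = t½ × log₂(1/ratio) = 28660 years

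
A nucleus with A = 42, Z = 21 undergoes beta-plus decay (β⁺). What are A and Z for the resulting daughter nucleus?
Daughter: A = 42, Z = 20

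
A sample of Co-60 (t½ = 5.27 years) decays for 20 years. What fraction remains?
N/N₀ = (1/2)^(t/t½) = 0.07204 = 7.2%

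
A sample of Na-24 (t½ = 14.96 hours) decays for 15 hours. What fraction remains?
N/N₀ = (1/2)^(t/t½) = 0.4991 = 49.9%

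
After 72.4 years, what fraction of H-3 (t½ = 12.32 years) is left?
N/N₀ = (1/2)^(t/t½) = 0.01702 = 1.7%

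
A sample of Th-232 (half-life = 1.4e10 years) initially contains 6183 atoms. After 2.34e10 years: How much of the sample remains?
N = N₀(1/2)^(t/t½) = 1941 atoms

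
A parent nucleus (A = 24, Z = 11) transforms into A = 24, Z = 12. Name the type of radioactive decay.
ΔA = 0, ΔZ = +1 ⇒ beta-minus decay (β⁻)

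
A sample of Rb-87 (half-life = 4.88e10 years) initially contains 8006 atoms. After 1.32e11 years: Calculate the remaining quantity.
N = N₀(1/2)^(t/t½) = 1228 atoms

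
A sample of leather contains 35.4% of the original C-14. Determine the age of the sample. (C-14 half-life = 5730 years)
Age = t½ × log₂(1/ratio) = 8585 years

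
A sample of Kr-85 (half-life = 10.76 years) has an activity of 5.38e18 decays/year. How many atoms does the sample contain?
N = A/λ = 8.352e19 atoms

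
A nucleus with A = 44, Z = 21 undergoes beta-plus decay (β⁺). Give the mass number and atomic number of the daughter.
Daughter: A = 44, Z = 20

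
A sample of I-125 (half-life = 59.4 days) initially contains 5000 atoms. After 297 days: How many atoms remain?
N = N₀(1/2)^(t/t½) = 156.2 atoms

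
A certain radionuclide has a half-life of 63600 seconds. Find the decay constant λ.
λ = ln(2)/t½ = 1.09e-5 second⁻¹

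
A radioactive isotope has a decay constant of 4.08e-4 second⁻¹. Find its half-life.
t½ = ln(2)/λ = 1699 seconds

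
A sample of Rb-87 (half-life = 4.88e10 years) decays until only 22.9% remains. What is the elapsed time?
t = t½ × log₂(N₀/N) = 1.038e11 years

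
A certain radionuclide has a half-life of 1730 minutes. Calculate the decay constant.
λ = ln(2)/t½ = 4.007e-4 minute⁻¹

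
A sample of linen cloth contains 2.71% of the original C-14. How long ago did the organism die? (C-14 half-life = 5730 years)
Age = t½ × log₂(1/ratio) = 29830 years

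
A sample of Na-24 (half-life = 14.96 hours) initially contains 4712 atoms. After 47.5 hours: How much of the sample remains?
N = N₀(1/2)^(t/t½) = 521.7 atoms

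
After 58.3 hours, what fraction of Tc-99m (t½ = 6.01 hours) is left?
N/N₀ = (1/2)^(t/t½) = 0.001202 = 0.12%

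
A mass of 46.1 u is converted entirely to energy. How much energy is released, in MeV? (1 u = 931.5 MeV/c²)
E = mc² = 42940 MeV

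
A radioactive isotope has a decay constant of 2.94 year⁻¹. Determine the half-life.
t½ = ln(2)/λ = 0.2358 years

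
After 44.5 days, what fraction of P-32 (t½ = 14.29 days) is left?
N/N₀ = (1/2)^(t/t½) = 0.1155 = 11.5%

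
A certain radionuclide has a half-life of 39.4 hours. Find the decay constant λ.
λ = ln(2)/t½ = 0.01759 hour⁻¹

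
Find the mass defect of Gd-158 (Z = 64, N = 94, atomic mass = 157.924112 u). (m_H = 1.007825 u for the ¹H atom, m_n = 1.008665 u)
Δm = Z·m_H + N·m_n − M = 1.391 u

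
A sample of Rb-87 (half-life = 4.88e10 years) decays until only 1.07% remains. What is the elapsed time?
t = t½ × log₂(N₀/N) = 3.195e11 years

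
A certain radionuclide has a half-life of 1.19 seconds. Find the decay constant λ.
λ = ln(2)/t½ = 0.5825 second⁻¹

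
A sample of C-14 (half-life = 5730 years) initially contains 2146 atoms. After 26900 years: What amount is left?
N = N₀(1/2)^(t/t½) = 82.87 atoms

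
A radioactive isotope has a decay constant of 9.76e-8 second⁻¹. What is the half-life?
t½ = ln(2)/λ = 7.102e6 seconds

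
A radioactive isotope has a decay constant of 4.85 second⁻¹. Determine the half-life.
t½ = ln(2)/λ = 0.1429 seconds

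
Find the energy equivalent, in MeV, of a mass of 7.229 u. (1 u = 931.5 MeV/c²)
E = mc² = 6734 MeV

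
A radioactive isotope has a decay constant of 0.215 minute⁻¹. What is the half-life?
t½ = ln(2)/λ = 3.224 minutes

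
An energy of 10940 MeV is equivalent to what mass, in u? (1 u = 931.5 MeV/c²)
m = E/c² = 11.74 u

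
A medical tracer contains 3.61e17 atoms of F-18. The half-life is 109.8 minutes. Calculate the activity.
A = λN = 2.279e15 decays/minute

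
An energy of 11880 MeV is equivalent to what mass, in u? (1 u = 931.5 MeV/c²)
m = E/c² = 12.75 u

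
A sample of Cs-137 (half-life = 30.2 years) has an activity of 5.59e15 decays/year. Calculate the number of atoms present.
N = A/λ = 2.436e17 atoms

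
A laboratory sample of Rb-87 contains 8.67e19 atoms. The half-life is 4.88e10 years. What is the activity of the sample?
A = λN = 1.231e9 decays/year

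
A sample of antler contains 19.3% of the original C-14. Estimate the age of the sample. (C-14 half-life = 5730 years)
Age = t½ × log₂(1/ratio) = 13600 years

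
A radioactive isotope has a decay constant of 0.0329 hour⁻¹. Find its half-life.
t½ = ln(2)/λ = 21.07 hours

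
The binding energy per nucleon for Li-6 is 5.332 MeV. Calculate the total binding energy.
B.E. = 5.332 × 6 = 31.99 MeV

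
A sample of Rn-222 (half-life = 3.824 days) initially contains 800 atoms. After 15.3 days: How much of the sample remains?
N = N₀(1/2)^(t/t½) = 49.96 atoms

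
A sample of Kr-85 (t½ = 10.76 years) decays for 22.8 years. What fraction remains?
N/N₀ = (1/2)^(t/t½) = 0.2302 = 23%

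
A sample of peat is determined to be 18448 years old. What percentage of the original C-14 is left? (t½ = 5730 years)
N/N₀ = (1/2)^(t/t½) = 0.1074 = 10.7%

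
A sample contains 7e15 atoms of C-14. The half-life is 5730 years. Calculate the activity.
A = λN = 8.468e11 decays/year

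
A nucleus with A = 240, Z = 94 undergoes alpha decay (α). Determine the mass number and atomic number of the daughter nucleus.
Daughter: A = 236, Z = 92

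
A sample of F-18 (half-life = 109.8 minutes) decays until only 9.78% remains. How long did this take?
t = t½ × log₂(N₀/N) = 368.3 minutes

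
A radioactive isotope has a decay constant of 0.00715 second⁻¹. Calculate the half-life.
t½ = ln(2)/λ = 96.94 seconds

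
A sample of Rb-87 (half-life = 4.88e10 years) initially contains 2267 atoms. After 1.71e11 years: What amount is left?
N = N₀(1/2)^(t/t½) = 199.8 atoms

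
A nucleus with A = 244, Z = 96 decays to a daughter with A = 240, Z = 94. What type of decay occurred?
ΔA = -4, ΔZ = -2 ⇒ alpha decay (α)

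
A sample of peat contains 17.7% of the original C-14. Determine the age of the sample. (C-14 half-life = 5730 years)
Age = t½ × log₂(1/ratio) = 14310 years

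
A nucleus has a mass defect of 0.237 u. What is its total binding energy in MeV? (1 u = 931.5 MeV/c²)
B.E. = Δm × 931.5 = 220.8 MeV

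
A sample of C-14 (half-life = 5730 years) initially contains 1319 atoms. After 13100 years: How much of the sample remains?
N = N₀(1/2)^(t/t½) = 270.4 atoms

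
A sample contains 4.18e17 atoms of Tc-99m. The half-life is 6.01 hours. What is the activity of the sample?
A = λN = 4.821e16 decays/hour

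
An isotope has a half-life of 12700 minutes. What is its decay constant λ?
λ = ln(2)/t½ = 5.458e-5 minute⁻¹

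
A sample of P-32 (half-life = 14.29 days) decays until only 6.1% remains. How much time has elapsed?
t = t½ × log₂(N₀/N) = 57.66 days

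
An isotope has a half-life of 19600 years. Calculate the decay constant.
λ = ln(2)/t½ = 3.536e-5 year⁻¹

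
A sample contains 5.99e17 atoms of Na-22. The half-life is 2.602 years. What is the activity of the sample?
A = λN = 1.596e17 decays/year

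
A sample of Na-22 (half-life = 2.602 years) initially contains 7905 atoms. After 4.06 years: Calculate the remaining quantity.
N = N₀(1/2)^(t/t½) = 2680 atoms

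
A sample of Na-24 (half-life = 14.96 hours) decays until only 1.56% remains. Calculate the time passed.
t = t½ × log₂(N₀/N) = 89.79 hours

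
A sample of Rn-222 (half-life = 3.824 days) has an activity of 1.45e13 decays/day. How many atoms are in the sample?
N = A/λ = 7.999e13 atoms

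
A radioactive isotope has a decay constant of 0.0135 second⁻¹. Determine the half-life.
t½ = ln(2)/λ = 51.34 seconds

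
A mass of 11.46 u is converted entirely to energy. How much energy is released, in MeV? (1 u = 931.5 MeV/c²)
E = mc² = 10670 MeV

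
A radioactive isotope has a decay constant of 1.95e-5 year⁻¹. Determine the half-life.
t½ = ln(2)/λ = 35550 years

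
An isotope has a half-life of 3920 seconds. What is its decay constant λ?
λ = ln(2)/t½ = 1.768e-4 second⁻¹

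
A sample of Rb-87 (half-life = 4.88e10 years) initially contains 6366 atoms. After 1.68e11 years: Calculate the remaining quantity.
N = N₀(1/2)^(t/t½) = 585.5 atoms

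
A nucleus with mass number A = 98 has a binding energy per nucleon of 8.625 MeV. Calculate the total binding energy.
B.E. = 8.625 × 98 = 845.2 MeV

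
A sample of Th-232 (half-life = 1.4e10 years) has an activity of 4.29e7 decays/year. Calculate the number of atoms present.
N = A/λ = 8.665e17 atoms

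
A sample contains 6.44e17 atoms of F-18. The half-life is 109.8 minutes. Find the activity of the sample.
A = λN = 4.065e15 decays/minute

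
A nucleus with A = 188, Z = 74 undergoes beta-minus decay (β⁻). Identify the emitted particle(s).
β⁻: electron (e⁻) + antineutrino (ν̄ₑ)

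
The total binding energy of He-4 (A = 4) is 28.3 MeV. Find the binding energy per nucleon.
B.E./A = 28.3/4 = 7.075 MeV/nucleon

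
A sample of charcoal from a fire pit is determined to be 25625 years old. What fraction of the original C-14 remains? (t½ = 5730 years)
N/N₀ = (1/2)^(t/t½) = 0.04506 = 4.51%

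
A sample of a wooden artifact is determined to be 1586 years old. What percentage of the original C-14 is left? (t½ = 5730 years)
N/N₀ = (1/2)^(t/t½) = 0.8254 = 82.5%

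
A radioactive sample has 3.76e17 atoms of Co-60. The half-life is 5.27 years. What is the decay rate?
A = λN = 4.945e16 decays/year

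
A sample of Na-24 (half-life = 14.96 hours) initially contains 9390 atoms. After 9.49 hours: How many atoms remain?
N = N₀(1/2)^(t/t½) = 6049 atoms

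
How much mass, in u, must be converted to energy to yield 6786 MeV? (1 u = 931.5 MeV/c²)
m = E/c² = 7.285 u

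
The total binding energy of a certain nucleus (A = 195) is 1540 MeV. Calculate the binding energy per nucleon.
B.E./A = 1540/195 = 7.897 MeV/nucleon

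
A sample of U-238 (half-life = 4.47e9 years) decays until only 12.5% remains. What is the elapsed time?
t = t½ × log₂(N₀/N) = 1.341e10 years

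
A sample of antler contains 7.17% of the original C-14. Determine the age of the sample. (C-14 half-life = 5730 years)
Age = t½ × log₂(1/ratio) = 21780 years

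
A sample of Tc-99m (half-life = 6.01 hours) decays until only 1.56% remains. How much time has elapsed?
t = t½ × log₂(N₀/N) = 36.07 hours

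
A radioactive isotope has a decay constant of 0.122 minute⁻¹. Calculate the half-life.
t½ = ln(2)/λ = 5.682 minutes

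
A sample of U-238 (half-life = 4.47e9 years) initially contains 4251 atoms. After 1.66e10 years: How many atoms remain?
N = N₀(1/2)^(t/t½) = 324 atoms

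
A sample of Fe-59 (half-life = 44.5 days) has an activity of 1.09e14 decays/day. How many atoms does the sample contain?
N = A/λ = 6.998e15 atoms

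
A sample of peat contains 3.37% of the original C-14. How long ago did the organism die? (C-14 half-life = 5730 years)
Age = t½ × log₂(1/ratio) = 28030 years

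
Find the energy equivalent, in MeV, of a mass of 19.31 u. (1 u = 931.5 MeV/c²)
E = mc² = 17990 MeV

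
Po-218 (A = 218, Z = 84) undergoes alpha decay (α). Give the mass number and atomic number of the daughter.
Daughter: A = 214, Z = 82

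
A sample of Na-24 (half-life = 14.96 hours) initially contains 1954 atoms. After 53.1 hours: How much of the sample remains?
N = N₀(1/2)^(t/t½) = 166.9 atoms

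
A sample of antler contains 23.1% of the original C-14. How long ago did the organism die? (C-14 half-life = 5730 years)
Age = t½ × log₂(1/ratio) = 12110 years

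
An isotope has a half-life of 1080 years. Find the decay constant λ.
λ = ln(2)/t½ = 6.418e-4 year⁻¹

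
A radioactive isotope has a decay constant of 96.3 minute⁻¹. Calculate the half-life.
t½ = ln(2)/λ = 0.007198 minutes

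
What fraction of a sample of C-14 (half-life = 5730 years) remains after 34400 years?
N/N₀ = (1/2)^(t/t½) = 0.01559 = 1.56%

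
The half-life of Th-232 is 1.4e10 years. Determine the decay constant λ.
λ = ln(2)/t½ = 4.951e-11 year⁻¹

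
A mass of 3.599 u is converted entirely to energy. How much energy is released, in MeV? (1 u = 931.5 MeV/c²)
E = mc² = 3352 MeV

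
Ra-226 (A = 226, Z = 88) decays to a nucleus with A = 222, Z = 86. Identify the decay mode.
ΔA = -4, ΔZ = -2 ⇒ alpha decay (α)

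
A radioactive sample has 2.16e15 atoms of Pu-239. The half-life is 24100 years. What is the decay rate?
A = λN = 6.212e10 decays/year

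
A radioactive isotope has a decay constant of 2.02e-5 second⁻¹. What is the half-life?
t½ = ln(2)/λ = 34310 seconds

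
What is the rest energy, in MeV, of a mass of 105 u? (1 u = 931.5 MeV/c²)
E = mc² = 97810 MeV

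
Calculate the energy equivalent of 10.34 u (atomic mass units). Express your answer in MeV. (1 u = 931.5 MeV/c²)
E = mc² = 9632 MeV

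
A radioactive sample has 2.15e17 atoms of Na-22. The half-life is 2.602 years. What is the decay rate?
A = λN = 5.727e16 decays/year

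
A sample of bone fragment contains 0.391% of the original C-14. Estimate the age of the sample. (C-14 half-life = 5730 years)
Age = t½ × log₂(1/ratio) = 45830 years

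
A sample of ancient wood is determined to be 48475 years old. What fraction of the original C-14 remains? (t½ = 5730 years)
N/N₀ = (1/2)^(t/t½) = 0.00284 = 0.284%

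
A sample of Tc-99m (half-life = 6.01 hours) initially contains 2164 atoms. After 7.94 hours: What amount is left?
N = N₀(1/2)^(t/t½) = 866.1 atoms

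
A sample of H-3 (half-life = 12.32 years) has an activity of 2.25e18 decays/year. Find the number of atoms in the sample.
N = A/λ = 3.999e19 atoms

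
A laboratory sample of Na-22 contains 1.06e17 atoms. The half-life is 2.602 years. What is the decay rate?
A = λN = 2.824e16 decays/year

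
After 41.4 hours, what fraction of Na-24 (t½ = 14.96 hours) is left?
N/N₀ = (1/2)^(t/t½) = 0.1469 = 14.7%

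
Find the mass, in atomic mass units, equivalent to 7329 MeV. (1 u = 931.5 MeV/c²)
m = E/c² = 7.868 u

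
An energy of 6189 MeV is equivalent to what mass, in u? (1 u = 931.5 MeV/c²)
m = E/c² = 6.644 u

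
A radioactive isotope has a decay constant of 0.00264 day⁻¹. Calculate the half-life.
t½ = ln(2)/λ = 262.6 days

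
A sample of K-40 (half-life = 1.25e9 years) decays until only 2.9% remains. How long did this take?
t = t½ × log₂(N₀/N) = 6.385e9 years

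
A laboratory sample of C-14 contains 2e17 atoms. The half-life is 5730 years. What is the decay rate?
A = λN = 2.419e13 decays/year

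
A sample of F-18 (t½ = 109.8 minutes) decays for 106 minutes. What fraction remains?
N/N₀ = (1/2)^(t/t½) = 0.5121 = 51.2%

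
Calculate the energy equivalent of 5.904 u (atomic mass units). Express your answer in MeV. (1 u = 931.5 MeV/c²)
E = mc² = 5500 MeV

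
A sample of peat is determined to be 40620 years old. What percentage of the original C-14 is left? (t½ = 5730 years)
N/N₀ = (1/2)^(t/t½) = 0.007345 = 0.735%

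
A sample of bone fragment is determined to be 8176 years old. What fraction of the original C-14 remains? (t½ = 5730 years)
N/N₀ = (1/2)^(t/t½) = 0.3719 = 37.2%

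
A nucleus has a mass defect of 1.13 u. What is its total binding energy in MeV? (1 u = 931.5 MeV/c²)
B.E. = Δm × 931.5 = 1053 MeV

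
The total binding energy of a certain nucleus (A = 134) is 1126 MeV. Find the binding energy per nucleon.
B.E./A = 1126/134 = 8.403 MeV/nucleon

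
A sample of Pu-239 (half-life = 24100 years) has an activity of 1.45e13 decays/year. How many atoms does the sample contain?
N = A/λ = 5.041e17 atoms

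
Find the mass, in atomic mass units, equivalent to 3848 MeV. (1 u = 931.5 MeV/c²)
m = E/c² = 4.131 u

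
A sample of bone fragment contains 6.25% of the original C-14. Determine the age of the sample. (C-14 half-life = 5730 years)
Age = t½ × log₂(1/ratio) = 22920 years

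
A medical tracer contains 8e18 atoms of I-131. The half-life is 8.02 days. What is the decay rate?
A = λN = 6.914e17 decays/day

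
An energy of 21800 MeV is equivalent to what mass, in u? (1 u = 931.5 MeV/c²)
m = E/c² = 23.4 u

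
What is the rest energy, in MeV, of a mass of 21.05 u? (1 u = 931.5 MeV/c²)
E = mc² = 19610 MeV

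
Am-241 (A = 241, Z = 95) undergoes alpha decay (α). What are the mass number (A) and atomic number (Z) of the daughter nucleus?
Daughter: A = 237, Z = 93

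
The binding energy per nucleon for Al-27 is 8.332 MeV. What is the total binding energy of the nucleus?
B.E. = 8.332 × 27 = 225 MeV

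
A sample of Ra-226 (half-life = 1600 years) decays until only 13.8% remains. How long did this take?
t = t½ × log₂(N₀/N) = 4572 years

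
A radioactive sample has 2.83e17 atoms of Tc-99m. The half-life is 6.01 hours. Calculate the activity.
A = λN = 3.264e16 decays/hour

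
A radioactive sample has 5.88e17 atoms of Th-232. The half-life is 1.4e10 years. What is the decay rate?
A = λN = 2.911e7 decays/year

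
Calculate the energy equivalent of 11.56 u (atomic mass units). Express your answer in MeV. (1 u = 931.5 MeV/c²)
E = mc² = 10770 MeV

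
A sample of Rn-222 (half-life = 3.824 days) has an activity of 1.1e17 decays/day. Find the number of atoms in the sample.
N = A/λ = 6.069e17 atoms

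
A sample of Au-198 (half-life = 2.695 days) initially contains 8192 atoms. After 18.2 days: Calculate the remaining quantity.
N = N₀(1/2)^(t/t½) = 75.94 atoms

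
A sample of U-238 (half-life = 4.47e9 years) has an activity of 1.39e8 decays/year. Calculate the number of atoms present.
N = A/λ = 8.964e17 atoms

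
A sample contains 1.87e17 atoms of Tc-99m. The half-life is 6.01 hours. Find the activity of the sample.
A = λN = 2.157e16 decays/hour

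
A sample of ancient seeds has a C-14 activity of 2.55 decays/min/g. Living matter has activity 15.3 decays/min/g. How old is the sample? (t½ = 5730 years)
Age = t½ × log₂(A₀/A) = 14810 years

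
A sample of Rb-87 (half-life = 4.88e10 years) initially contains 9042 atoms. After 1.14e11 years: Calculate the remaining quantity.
N = N₀(1/2)^(t/t½) = 1791 atoms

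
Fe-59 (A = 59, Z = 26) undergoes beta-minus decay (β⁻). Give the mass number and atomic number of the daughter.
Daughter: A = 59, Z = 27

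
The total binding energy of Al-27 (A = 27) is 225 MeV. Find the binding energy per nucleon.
B.E./A = 225/27 = 8.333 MeV/nucleon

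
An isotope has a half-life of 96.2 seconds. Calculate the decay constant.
λ = ln(2)/t½ = 0.007205 second⁻¹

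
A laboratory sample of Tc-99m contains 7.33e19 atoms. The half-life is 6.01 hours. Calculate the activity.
A = λN = 8.454e18 decays/hour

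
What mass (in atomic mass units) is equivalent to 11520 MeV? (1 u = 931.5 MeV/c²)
m = E/c² = 12.37 u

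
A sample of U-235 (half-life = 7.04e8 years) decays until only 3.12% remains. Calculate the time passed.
t = t½ × log₂(N₀/N) = 3.522e9 years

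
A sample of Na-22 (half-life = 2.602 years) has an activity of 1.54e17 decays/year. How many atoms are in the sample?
N = A/λ = 5.781e17 atoms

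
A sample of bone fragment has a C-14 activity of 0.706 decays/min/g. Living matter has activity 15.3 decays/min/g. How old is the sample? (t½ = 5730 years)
Age = t½ × log₂(A₀/A) = 25430 years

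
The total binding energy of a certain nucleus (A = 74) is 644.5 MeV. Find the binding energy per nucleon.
B.E./A = 644.5/74 = 8.709 MeV/nucleon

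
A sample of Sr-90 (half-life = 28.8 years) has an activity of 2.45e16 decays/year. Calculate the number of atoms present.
N = A/λ = 1.018e18 atoms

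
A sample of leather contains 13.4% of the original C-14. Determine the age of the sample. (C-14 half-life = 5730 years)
Age = t½ × log₂(1/ratio) = 16620 years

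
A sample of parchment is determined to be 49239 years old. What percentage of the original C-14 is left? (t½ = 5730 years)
N/N₀ = (1/2)^(t/t½) = 0.002589 = 0.259%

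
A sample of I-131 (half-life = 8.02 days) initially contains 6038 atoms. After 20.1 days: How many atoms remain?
N = N₀(1/2)^(t/t½) = 1063 atoms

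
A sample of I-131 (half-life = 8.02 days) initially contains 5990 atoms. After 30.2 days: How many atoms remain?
N = N₀(1/2)^(t/t½) = 440.4 atoms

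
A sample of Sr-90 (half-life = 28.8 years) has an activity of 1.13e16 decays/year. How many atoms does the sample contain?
N = A/λ = 4.695e17 atoms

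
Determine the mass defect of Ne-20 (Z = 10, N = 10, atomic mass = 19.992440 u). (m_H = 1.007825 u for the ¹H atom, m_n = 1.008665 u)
Δm = Z·m_H + N·m_n − M = 0.1725 u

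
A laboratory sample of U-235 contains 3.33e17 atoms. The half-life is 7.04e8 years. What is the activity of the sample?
A = λN = 3.279e8 decays/year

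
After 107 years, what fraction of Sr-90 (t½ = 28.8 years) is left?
N/N₀ = (1/2)^(t/t½) = 0.07614 = 7.61%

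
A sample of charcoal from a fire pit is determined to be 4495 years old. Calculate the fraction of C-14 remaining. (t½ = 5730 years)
N/N₀ = (1/2)^(t/t½) = 0.5806 = 58.1%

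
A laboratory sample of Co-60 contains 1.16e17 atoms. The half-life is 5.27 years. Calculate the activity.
A = λN = 1.526e16 decays/year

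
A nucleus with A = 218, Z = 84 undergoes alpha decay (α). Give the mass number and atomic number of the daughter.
Daughter: A = 214, Z = 82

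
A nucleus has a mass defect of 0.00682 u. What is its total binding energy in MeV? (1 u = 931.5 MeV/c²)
B.E. = Δm × 931.5 = 6.353 MeV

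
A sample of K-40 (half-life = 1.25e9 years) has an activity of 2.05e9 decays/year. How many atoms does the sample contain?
N = A/λ = 3.697e18 atoms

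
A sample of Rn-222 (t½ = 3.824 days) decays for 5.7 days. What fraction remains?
N/N₀ = (1/2)^(t/t½) = 0.3559 = 35.6%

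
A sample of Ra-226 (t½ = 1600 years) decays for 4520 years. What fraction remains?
N/N₀ = (1/2)^(t/t½) = 0.1411 = 14.1%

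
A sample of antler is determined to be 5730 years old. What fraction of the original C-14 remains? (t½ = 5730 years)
N/N₀ = (1/2)^(t/t½) = 0.5 = 50%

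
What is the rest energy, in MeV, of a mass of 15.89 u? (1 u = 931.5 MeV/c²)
E = mc² = 14800 MeV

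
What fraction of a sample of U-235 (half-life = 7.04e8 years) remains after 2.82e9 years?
N/N₀ = (1/2)^(t/t½) = 0.06225 = 6.23%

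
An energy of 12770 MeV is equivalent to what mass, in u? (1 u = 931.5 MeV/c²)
m = E/c² = 13.71 u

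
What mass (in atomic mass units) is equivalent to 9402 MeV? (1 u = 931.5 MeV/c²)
m = E/c² = 10.09 u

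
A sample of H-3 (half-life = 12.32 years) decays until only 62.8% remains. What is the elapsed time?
t = t½ × log₂(N₀/N) = 8.269 years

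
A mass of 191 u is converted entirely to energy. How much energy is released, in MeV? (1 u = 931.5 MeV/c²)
E = mc² = 1.779e5 MeV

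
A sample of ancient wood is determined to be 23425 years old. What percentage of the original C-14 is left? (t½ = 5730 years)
N/N₀ = (1/2)^(t/t½) = 0.0588 = 5.88%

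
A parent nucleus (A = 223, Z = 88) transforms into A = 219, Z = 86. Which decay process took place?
ΔA = -4, ΔZ = -2 ⇒ alpha decay (α)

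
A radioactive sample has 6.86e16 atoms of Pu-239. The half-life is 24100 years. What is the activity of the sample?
A = λN = 1.973e12 decays/year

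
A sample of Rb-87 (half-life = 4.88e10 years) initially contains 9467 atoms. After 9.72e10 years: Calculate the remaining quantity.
N = N₀(1/2)^(t/t½) = 2380 atoms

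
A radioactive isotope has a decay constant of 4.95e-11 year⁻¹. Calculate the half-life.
t½ = ln(2)/λ = 1.4e10 years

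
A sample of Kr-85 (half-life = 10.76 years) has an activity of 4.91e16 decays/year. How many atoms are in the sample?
N = A/λ = 7.622e17 atoms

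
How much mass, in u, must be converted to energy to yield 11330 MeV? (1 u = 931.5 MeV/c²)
m = E/c² = 12.16 u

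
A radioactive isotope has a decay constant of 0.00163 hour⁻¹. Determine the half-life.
t½ = ln(2)/λ = 425.2 hours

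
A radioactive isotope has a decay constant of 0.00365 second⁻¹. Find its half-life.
t½ = ln(2)/λ = 189.9 seconds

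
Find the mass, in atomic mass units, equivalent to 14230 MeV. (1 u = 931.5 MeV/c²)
m = E/c² = 15.28 u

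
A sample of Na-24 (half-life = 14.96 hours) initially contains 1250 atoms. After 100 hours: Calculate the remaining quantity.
N = N₀(1/2)^(t/t½) = 12.15 atoms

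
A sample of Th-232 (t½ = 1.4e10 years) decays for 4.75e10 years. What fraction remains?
N/N₀ = (1/2)^(t/t½) = 0.0952 = 9.52%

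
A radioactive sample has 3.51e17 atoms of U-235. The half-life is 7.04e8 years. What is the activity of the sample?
A = λN = 3.456e8 decays/year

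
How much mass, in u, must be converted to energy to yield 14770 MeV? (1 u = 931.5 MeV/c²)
m = E/c² = 15.86 u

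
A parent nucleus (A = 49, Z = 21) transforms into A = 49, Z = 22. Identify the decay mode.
ΔA = 0, ΔZ = +1 ⇒ beta-minus decay (β⁻)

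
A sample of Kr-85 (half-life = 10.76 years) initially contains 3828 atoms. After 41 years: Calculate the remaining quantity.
N = N₀(1/2)^(t/t½) = 272.9 atoms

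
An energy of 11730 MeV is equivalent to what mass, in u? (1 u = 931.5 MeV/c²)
m = E/c² = 12.59 u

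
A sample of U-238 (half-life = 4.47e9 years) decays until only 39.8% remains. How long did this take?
t = t½ × log₂(N₀/N) = 5.941e9 years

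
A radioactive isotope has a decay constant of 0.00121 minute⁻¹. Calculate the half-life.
t½ = ln(2)/λ = 572.8 minutes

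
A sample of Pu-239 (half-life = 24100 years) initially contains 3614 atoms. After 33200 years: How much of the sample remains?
N = N₀(1/2)^(t/t½) = 1391 atoms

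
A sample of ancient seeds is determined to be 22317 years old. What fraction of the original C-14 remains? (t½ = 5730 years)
N/N₀ = (1/2)^(t/t½) = 0.06723 = 6.72%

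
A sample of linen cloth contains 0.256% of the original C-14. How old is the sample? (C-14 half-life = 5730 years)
Age = t½ × log₂(1/ratio) = 49330 years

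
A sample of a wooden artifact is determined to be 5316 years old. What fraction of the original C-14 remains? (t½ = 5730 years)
N/N₀ = (1/2)^(t/t½) = 0.5257 = 52.6%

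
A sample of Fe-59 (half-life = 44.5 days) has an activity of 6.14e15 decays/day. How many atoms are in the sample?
N = A/λ = 3.942e17 atoms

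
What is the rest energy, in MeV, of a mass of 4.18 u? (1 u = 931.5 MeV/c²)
E = mc² = 3894 MeV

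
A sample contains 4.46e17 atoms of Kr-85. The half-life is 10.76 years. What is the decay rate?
A = λN = 2.873e16 decays/year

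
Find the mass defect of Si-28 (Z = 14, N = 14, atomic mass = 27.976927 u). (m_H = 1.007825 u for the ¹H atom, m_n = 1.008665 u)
Δm = Z·m_H + N·m_n − M = 0.2539 u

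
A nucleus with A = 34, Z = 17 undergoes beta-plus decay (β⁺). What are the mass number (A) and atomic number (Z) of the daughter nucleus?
Daughter: A = 34, Z = 16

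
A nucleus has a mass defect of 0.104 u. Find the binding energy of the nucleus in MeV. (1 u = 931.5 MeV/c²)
B.E. = Δm × 931.5 = 96.88 MeV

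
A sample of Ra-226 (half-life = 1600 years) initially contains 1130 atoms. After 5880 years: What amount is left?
N = N₀(1/2)^(t/t½) = 88.47 atoms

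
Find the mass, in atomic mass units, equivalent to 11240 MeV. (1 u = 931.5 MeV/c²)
m = E/c² = 12.07 u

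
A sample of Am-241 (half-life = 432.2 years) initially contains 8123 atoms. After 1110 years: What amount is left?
N = N₀(1/2)^(t/t½) = 1370 atoms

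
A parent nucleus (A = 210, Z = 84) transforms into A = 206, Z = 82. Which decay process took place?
ΔA = -4, ΔZ = -2 ⇒ alpha decay (α)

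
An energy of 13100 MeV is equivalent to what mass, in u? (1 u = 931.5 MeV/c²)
m = E/c² = 14.06 u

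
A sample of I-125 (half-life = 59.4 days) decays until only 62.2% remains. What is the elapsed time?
t = t½ × log₂(N₀/N) = 40.69 days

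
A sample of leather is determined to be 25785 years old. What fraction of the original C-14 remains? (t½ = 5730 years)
N/N₀ = (1/2)^(t/t½) = 0.04419 = 4.42%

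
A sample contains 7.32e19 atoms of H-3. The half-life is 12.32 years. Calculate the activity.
A = λN = 4.118e18 decays/year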